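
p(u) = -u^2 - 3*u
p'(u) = -2*u - 3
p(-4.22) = -5.15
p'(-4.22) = 5.44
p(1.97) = -9.79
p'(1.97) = -6.94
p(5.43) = -45.77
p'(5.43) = -13.86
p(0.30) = -0.99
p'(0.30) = -3.60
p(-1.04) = 2.04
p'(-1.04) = -0.92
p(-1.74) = 2.19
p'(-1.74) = 0.48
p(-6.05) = -18.45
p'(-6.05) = 9.10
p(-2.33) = 1.56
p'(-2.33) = 1.66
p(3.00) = -18.00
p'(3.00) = -9.00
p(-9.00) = -54.00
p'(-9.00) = 15.00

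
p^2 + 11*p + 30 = (p + 5)*(p + 6)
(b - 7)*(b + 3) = b^2 - 4*b - 21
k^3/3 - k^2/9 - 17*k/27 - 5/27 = (k/3 + 1/3)*(k - 5/3)*(k + 1/3)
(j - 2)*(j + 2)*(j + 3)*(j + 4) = j^4 + 7*j^3 + 8*j^2 - 28*j - 48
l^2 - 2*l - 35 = (l - 7)*(l + 5)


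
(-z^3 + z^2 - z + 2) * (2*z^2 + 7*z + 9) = -2*z^5 - 5*z^4 - 4*z^3 + 6*z^2 + 5*z + 18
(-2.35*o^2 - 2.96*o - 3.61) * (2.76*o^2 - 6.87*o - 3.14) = -6.486*o^4 + 7.9749*o^3 + 17.7506*o^2 + 34.0951*o + 11.3354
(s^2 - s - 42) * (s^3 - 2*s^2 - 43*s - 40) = s^5 - 3*s^4 - 83*s^3 + 87*s^2 + 1846*s + 1680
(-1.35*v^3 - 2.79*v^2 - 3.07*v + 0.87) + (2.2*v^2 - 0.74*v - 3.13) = -1.35*v^3 - 0.59*v^2 - 3.81*v - 2.26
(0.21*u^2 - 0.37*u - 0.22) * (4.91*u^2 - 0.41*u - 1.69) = 1.0311*u^4 - 1.9028*u^3 - 1.2834*u^2 + 0.7155*u + 0.3718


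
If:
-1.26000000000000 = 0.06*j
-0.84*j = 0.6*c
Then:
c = 29.40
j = -21.00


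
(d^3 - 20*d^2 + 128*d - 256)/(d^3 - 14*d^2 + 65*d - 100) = (d^2 - 16*d + 64)/(d^2 - 10*d + 25)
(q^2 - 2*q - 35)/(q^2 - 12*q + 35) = (q + 5)/(q - 5)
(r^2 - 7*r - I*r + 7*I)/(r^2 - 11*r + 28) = (r - I)/(r - 4)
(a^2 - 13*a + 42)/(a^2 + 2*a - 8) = (a^2 - 13*a + 42)/(a^2 + 2*a - 8)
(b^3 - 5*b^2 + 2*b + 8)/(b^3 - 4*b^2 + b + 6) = (b - 4)/(b - 3)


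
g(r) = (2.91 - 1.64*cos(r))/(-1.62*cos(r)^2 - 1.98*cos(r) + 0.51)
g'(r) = (2.91 - 1.64*cos(r))*(-3.24*sin(r)*cos(r) - 1.98*sin(r))/(-1.62*cos(r)^2 - 1.98*cos(r) + 0.51)^2 + 1.64*sin(r)/(-1.62*cos(r)^2 - 1.98*cos(r) + 0.51)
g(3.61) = 4.43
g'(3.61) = -2.60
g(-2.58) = 4.19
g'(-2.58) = -2.51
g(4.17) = 3.41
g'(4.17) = -0.46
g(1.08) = -2.73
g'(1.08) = -12.63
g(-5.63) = -0.77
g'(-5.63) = -1.50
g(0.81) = -1.09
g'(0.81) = -2.79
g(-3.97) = 3.63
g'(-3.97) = 1.60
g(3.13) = 5.23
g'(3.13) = 0.11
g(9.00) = 4.54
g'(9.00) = 2.58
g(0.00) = -0.41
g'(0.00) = 0.00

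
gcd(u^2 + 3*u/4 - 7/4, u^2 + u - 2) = u - 1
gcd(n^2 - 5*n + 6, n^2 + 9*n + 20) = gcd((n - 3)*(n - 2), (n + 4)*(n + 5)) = 1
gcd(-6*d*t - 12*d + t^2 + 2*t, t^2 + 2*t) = t + 2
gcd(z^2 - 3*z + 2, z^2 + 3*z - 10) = z - 2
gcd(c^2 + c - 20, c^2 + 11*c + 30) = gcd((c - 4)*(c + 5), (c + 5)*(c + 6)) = c + 5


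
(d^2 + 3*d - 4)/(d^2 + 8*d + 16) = (d - 1)/(d + 4)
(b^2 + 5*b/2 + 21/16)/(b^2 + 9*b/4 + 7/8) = (4*b + 3)/(2*(2*b + 1))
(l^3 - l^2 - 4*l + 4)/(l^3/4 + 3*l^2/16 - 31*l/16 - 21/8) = 16*(l^2 - 3*l + 2)/(4*l^2 - 5*l - 21)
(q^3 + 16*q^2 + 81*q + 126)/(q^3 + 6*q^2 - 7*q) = (q^2 + 9*q + 18)/(q*(q - 1))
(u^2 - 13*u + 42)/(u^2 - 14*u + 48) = (u - 7)/(u - 8)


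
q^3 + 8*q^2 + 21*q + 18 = (q + 2)*(q + 3)^2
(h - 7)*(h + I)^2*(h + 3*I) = h^4 - 7*h^3 + 5*I*h^3 - 7*h^2 - 35*I*h^2 + 49*h - 3*I*h + 21*I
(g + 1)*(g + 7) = g^2 + 8*g + 7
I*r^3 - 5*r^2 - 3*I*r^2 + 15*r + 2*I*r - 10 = (r - 2)*(r + 5*I)*(I*r - I)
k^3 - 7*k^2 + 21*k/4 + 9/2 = (k - 6)*(k - 3/2)*(k + 1/2)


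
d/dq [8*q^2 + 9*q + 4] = 16*q + 9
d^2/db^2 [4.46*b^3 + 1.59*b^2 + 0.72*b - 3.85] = 26.76*b + 3.18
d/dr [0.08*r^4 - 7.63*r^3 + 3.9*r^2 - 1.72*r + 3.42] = 0.32*r^3 - 22.89*r^2 + 7.8*r - 1.72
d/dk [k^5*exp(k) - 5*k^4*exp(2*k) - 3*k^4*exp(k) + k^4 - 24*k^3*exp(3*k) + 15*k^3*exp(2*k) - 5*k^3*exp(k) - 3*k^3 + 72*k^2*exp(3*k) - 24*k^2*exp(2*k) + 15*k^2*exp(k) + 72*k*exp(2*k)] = k^5*exp(k) - 10*k^4*exp(2*k) + 2*k^4*exp(k) - 72*k^3*exp(3*k) + 10*k^3*exp(2*k) - 17*k^3*exp(k) + 4*k^3 + 144*k^2*exp(3*k) - 3*k^2*exp(2*k) - 9*k^2 + 144*k*exp(3*k) + 96*k*exp(2*k) + 30*k*exp(k) + 72*exp(2*k)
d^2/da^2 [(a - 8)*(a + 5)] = 2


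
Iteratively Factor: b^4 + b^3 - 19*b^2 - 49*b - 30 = (b + 3)*(b^3 - 2*b^2 - 13*b - 10) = (b + 2)*(b + 3)*(b^2 - 4*b - 5) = (b - 5)*(b + 2)*(b + 3)*(b + 1)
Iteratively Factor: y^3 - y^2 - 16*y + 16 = (y - 1)*(y^2 - 16) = (y - 4)*(y - 1)*(y + 4)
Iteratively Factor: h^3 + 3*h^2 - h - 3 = (h - 1)*(h^2 + 4*h + 3) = (h - 1)*(h + 1)*(h + 3)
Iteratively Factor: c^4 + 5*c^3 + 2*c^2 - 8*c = (c)*(c^3 + 5*c^2 + 2*c - 8) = c*(c + 4)*(c^2 + c - 2) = c*(c + 2)*(c + 4)*(c - 1)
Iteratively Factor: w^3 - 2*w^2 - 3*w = (w + 1)*(w^2 - 3*w) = w*(w + 1)*(w - 3)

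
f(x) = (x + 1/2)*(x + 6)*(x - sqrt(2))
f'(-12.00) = 303.75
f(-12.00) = -925.58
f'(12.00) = 547.87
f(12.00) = 2381.80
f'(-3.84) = -1.01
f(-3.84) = 37.91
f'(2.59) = 40.28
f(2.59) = 31.21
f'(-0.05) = -6.69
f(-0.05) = -3.92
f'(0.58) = 0.72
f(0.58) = -5.93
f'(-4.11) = 2.68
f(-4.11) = 37.69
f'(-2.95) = -10.09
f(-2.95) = 32.61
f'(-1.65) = -14.81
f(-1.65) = 15.33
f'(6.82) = 202.71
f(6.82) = 507.29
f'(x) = (x + 1/2)*(x + 6) + (x + 1/2)*(x - sqrt(2)) + (x + 6)*(x - sqrt(2))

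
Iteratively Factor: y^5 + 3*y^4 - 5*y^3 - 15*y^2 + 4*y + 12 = (y + 1)*(y^4 + 2*y^3 - 7*y^2 - 8*y + 12) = (y + 1)*(y + 3)*(y^3 - y^2 - 4*y + 4) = (y - 1)*(y + 1)*(y + 3)*(y^2 - 4) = (y - 2)*(y - 1)*(y + 1)*(y + 3)*(y + 2)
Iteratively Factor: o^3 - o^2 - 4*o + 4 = (o - 2)*(o^2 + o - 2) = (o - 2)*(o + 2)*(o - 1)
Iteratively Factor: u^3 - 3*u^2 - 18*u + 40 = (u - 5)*(u^2 + 2*u - 8) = (u - 5)*(u - 2)*(u + 4)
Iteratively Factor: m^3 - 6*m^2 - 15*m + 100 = (m - 5)*(m^2 - m - 20) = (m - 5)^2*(m + 4)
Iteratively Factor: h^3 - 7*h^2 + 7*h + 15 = (h - 3)*(h^2 - 4*h - 5) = (h - 3)*(h + 1)*(h - 5)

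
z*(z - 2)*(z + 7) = z^3 + 5*z^2 - 14*z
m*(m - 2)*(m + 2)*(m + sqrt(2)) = m^4 + sqrt(2)*m^3 - 4*m^2 - 4*sqrt(2)*m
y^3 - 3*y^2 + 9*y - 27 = (y - 3)*(y - 3*I)*(y + 3*I)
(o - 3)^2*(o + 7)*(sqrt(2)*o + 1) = sqrt(2)*o^4 + o^3 + sqrt(2)*o^3 - 33*sqrt(2)*o^2 + o^2 - 33*o + 63*sqrt(2)*o + 63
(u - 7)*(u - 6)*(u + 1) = u^3 - 12*u^2 + 29*u + 42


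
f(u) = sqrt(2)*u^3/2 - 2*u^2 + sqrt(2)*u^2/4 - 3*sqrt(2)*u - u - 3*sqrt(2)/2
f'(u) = 3*sqrt(2)*u^2/2 - 4*u + sqrt(2)*u/2 - 3*sqrt(2) - 1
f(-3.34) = -29.32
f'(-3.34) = 29.42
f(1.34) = -10.40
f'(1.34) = -5.85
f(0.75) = -6.68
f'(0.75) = -6.52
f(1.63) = -11.98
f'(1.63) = -4.97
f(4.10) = -2.56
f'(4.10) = 16.92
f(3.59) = -9.45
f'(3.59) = 10.28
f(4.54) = 6.31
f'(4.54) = 23.53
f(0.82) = -7.14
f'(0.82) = -6.52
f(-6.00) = -182.67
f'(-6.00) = 90.88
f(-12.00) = -1398.18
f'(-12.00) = 339.74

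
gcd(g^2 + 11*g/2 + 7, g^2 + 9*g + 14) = g + 2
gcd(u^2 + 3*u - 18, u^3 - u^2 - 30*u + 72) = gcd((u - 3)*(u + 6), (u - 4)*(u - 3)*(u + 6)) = u^2 + 3*u - 18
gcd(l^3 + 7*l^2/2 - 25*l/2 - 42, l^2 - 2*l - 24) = l + 4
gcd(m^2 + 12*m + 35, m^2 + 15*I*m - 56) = 1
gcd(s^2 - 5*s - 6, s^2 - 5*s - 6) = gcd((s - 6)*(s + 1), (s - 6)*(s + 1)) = s^2 - 5*s - 6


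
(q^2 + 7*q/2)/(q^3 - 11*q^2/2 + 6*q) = (2*q + 7)/(2*q^2 - 11*q + 12)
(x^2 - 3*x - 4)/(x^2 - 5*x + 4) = (x + 1)/(x - 1)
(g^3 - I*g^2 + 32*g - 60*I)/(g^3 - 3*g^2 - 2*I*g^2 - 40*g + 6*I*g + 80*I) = (g^2 + I*g + 30)/(g^2 - 3*g - 40)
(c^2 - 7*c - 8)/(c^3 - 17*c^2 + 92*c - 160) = (c + 1)/(c^2 - 9*c + 20)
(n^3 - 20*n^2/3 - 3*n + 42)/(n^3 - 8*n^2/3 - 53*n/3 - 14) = (n - 3)/(n + 1)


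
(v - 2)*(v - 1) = v^2 - 3*v + 2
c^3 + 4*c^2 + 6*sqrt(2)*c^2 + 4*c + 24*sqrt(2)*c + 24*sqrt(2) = (c + 2)^2*(c + 6*sqrt(2))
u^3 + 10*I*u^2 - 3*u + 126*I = (u - 3*I)*(u + 6*I)*(u + 7*I)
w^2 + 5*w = w*(w + 5)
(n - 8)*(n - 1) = n^2 - 9*n + 8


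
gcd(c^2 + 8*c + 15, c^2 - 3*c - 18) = c + 3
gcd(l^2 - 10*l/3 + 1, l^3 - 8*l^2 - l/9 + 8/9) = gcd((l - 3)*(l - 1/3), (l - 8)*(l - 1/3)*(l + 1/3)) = l - 1/3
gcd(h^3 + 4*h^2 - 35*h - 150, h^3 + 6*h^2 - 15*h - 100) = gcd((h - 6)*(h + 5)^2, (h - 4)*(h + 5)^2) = h^2 + 10*h + 25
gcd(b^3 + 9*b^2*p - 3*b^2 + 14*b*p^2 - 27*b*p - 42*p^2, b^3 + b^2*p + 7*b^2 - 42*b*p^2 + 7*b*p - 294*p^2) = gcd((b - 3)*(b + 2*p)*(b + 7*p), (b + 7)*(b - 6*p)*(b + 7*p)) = b + 7*p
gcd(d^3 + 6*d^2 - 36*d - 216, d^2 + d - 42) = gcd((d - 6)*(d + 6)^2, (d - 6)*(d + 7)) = d - 6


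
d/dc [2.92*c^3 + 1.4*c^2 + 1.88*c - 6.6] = 8.76*c^2 + 2.8*c + 1.88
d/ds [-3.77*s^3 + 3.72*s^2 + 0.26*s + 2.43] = -11.31*s^2 + 7.44*s + 0.26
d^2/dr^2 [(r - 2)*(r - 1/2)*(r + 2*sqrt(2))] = 6*r - 5 + 4*sqrt(2)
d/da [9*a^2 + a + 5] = 18*a + 1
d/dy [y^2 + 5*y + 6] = 2*y + 5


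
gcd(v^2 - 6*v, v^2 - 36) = v - 6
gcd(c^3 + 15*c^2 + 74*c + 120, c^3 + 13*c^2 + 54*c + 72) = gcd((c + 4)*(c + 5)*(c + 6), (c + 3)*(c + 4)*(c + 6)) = c^2 + 10*c + 24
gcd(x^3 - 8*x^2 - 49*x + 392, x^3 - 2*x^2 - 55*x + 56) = x^2 - x - 56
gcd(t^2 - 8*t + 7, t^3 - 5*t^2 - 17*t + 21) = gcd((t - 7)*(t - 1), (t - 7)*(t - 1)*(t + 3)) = t^2 - 8*t + 7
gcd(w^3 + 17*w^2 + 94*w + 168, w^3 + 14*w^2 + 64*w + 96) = w^2 + 10*w + 24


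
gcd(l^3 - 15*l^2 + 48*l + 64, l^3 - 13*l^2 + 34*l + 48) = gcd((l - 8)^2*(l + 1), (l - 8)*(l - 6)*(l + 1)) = l^2 - 7*l - 8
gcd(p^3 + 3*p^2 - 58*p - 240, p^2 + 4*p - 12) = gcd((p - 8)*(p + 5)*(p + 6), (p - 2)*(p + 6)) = p + 6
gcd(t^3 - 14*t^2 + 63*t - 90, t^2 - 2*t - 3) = t - 3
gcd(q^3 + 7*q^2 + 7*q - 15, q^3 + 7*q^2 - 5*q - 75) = q + 5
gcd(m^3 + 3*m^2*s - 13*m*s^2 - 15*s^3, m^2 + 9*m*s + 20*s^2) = m + 5*s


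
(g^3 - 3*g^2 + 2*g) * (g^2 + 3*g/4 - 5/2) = g^5 - 9*g^4/4 - 11*g^3/4 + 9*g^2 - 5*g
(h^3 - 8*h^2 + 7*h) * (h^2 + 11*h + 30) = h^5 + 3*h^4 - 51*h^3 - 163*h^2 + 210*h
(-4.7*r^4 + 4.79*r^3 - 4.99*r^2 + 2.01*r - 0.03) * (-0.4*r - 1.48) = 1.88*r^5 + 5.04*r^4 - 5.0932*r^3 + 6.5812*r^2 - 2.9628*r + 0.0444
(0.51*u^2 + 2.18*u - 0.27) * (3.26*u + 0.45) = 1.6626*u^3 + 7.3363*u^2 + 0.1008*u - 0.1215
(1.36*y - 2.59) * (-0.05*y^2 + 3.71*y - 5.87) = -0.068*y^3 + 5.1751*y^2 - 17.5921*y + 15.2033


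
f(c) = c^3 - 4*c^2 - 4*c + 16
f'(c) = 3*c^2 - 8*c - 4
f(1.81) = 1.59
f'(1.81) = -8.65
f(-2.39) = -10.94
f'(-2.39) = 32.26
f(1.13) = 7.82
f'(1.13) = -9.21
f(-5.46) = -244.18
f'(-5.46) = 129.11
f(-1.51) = 9.48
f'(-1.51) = 14.92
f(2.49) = -3.32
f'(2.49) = -5.32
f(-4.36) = -125.48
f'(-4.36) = 87.91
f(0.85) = 10.32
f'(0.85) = -8.63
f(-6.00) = -320.00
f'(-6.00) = 152.00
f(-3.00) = -35.00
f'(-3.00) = 47.00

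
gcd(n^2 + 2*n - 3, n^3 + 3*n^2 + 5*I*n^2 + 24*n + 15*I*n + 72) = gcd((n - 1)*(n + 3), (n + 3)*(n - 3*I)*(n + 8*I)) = n + 3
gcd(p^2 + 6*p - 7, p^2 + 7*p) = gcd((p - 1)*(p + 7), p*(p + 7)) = p + 7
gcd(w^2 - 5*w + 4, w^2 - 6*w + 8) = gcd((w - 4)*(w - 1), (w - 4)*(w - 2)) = w - 4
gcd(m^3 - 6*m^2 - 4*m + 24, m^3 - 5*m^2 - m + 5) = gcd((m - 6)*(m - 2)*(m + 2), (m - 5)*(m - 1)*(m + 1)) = 1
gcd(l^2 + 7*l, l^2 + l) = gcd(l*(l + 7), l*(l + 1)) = l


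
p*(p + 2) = p^2 + 2*p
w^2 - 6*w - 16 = (w - 8)*(w + 2)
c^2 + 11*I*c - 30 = (c + 5*I)*(c + 6*I)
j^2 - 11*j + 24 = (j - 8)*(j - 3)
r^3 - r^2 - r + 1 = (r - 1)^2*(r + 1)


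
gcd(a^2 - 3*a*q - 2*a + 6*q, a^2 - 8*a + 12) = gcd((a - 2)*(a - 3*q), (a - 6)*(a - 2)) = a - 2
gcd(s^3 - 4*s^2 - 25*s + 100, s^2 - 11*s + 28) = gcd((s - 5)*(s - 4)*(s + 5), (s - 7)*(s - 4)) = s - 4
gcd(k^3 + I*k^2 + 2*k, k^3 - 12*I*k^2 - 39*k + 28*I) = k - I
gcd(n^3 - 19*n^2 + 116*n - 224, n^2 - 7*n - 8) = n - 8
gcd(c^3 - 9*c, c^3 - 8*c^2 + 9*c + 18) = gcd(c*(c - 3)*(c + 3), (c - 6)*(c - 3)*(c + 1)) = c - 3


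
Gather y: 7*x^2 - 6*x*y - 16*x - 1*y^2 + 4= 7*x^2 - 6*x*y - 16*x - y^2 + 4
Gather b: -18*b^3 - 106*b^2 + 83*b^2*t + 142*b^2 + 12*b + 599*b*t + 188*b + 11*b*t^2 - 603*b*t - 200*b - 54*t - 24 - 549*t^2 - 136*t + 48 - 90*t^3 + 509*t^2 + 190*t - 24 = -18*b^3 + b^2*(83*t + 36) + b*(11*t^2 - 4*t) - 90*t^3 - 40*t^2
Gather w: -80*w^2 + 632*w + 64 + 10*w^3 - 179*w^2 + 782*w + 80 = 10*w^3 - 259*w^2 + 1414*w + 144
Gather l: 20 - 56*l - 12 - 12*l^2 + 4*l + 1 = -12*l^2 - 52*l + 9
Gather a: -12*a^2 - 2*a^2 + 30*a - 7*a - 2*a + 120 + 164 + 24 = -14*a^2 + 21*a + 308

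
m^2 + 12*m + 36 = (m + 6)^2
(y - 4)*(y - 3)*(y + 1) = y^3 - 6*y^2 + 5*y + 12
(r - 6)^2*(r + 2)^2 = r^4 - 8*r^3 - 8*r^2 + 96*r + 144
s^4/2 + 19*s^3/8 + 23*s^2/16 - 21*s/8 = s*(s/2 + 1)*(s - 3/4)*(s + 7/2)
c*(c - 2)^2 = c^3 - 4*c^2 + 4*c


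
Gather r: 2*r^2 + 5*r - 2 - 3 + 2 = 2*r^2 + 5*r - 3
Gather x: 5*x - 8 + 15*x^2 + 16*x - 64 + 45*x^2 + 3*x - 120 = 60*x^2 + 24*x - 192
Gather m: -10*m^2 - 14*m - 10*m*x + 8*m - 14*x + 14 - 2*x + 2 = -10*m^2 + m*(-10*x - 6) - 16*x + 16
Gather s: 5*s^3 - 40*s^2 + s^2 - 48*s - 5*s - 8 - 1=5*s^3 - 39*s^2 - 53*s - 9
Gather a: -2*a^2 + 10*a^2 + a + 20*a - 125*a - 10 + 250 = 8*a^2 - 104*a + 240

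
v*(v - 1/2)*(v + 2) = v^3 + 3*v^2/2 - v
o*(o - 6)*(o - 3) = o^3 - 9*o^2 + 18*o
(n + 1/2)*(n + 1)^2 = n^3 + 5*n^2/2 + 2*n + 1/2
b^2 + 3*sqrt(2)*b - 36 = (b - 3*sqrt(2))*(b + 6*sqrt(2))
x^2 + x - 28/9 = (x - 4/3)*(x + 7/3)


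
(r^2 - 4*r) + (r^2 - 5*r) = 2*r^2 - 9*r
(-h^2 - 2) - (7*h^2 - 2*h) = -8*h^2 + 2*h - 2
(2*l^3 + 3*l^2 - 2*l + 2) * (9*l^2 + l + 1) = 18*l^5 + 29*l^4 - 13*l^3 + 19*l^2 + 2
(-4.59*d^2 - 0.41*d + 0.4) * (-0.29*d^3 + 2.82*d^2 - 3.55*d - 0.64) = 1.3311*d^5 - 12.8249*d^4 + 15.0223*d^3 + 5.5211*d^2 - 1.1576*d - 0.256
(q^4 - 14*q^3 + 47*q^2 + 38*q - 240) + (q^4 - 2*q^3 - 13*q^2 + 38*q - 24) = 2*q^4 - 16*q^3 + 34*q^2 + 76*q - 264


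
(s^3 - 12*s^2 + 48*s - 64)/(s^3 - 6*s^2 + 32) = (s - 4)/(s + 2)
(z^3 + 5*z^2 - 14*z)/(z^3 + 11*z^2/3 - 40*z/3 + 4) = 3*z*(z + 7)/(3*z^2 + 17*z - 6)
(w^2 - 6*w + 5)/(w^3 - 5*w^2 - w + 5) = 1/(w + 1)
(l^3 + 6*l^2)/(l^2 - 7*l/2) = 2*l*(l + 6)/(2*l - 7)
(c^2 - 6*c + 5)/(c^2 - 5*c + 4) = (c - 5)/(c - 4)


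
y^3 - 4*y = y*(y - 2)*(y + 2)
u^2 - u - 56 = (u - 8)*(u + 7)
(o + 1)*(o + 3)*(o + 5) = o^3 + 9*o^2 + 23*o + 15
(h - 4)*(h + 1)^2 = h^3 - 2*h^2 - 7*h - 4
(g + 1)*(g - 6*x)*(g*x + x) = g^3*x - 6*g^2*x^2 + 2*g^2*x - 12*g*x^2 + g*x - 6*x^2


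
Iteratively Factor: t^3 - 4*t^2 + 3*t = (t)*(t^2 - 4*t + 3) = t*(t - 1)*(t - 3)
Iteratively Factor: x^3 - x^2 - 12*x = (x + 3)*(x^2 - 4*x) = (x - 4)*(x + 3)*(x)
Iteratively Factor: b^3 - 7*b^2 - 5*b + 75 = (b - 5)*(b^2 - 2*b - 15) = (b - 5)^2*(b + 3)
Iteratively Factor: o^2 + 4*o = (o + 4)*(o)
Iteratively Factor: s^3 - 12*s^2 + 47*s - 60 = (s - 3)*(s^2 - 9*s + 20) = (s - 5)*(s - 3)*(s - 4)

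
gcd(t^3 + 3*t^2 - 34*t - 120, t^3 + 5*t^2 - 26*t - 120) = t + 4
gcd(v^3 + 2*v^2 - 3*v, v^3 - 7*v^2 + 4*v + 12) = 1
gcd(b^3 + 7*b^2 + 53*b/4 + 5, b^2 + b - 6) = 1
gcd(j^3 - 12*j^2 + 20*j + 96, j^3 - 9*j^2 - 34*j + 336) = j - 8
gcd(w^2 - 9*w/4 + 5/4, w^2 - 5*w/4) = w - 5/4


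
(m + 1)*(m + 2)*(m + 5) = m^3 + 8*m^2 + 17*m + 10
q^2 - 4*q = q*(q - 4)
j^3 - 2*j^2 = j^2*(j - 2)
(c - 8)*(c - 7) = c^2 - 15*c + 56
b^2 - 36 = (b - 6)*(b + 6)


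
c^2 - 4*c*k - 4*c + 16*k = (c - 4)*(c - 4*k)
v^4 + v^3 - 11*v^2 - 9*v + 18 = (v - 3)*(v - 1)*(v + 2)*(v + 3)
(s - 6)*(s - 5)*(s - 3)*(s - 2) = s^4 - 16*s^3 + 91*s^2 - 216*s + 180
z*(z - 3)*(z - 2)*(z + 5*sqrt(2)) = z^4 - 5*z^3 + 5*sqrt(2)*z^3 - 25*sqrt(2)*z^2 + 6*z^2 + 30*sqrt(2)*z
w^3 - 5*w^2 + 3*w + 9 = (w - 3)^2*(w + 1)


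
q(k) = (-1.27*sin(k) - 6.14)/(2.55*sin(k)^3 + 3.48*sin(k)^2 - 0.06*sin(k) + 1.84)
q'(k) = (-1.27*sin(k) - 6.14)*(-7.65*sin(k)^2*cos(k) - 6.96*sin(k)*cos(k) + 0.06*cos(k))/(2.55*sin(k)^3 + 3.48*sin(k)^2 - 0.06*sin(k) + 1.84)^2 - 1.27*cos(k)/(2.55*sin(k)^3 + 3.48*sin(k)^2 - 0.06*sin(k) + 1.84)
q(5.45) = -1.89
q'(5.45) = -0.78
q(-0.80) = -1.91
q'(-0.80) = -0.87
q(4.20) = -1.77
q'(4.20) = 0.31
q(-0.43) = -2.46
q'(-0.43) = -2.10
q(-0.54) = -2.24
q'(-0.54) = -1.72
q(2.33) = -1.53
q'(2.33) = -1.88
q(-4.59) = -0.96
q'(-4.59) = -0.20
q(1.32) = -1.00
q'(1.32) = 0.42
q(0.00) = -3.34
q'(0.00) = -0.80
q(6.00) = -2.79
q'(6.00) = -2.41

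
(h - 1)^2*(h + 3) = h^3 + h^2 - 5*h + 3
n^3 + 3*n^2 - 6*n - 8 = (n - 2)*(n + 1)*(n + 4)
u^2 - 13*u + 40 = (u - 8)*(u - 5)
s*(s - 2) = s^2 - 2*s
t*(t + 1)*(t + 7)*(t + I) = t^4 + 8*t^3 + I*t^3 + 7*t^2 + 8*I*t^2 + 7*I*t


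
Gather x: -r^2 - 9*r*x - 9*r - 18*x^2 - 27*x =-r^2 - 9*r - 18*x^2 + x*(-9*r - 27)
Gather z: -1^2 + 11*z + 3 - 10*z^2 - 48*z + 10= -10*z^2 - 37*z + 12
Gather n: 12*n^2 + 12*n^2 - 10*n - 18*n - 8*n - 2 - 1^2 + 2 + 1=24*n^2 - 36*n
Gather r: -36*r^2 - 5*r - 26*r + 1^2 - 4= -36*r^2 - 31*r - 3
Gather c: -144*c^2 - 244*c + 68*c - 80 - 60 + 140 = -144*c^2 - 176*c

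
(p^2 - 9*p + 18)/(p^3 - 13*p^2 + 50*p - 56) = (p^2 - 9*p + 18)/(p^3 - 13*p^2 + 50*p - 56)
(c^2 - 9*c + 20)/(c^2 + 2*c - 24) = (c - 5)/(c + 6)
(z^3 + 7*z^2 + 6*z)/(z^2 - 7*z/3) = 3*(z^2 + 7*z + 6)/(3*z - 7)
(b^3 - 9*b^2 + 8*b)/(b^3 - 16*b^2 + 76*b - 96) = b*(b - 1)/(b^2 - 8*b + 12)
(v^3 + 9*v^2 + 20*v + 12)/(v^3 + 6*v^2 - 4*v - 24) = (v + 1)/(v - 2)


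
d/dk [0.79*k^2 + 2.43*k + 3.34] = 1.58*k + 2.43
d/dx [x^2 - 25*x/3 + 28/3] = 2*x - 25/3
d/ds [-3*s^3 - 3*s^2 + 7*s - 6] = -9*s^2 - 6*s + 7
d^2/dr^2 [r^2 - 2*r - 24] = 2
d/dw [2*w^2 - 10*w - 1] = 4*w - 10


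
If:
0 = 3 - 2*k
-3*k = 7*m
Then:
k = 3/2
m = -9/14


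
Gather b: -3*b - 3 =-3*b - 3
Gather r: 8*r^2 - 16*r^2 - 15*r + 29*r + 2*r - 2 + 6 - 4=-8*r^2 + 16*r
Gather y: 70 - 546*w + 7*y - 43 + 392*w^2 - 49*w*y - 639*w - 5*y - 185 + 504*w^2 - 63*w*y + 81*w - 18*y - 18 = 896*w^2 - 1104*w + y*(-112*w - 16) - 176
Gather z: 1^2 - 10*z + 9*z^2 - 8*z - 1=9*z^2 - 18*z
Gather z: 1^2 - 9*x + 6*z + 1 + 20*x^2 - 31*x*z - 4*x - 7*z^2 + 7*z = 20*x^2 - 13*x - 7*z^2 + z*(13 - 31*x) + 2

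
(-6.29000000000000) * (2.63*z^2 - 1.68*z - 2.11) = -16.5427*z^2 + 10.5672*z + 13.2719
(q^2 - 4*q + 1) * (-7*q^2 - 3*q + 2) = -7*q^4 + 25*q^3 + 7*q^2 - 11*q + 2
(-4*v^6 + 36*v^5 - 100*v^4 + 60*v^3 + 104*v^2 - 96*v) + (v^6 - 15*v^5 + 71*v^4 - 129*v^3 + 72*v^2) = -3*v^6 + 21*v^5 - 29*v^4 - 69*v^3 + 176*v^2 - 96*v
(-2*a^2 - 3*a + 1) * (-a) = 2*a^3 + 3*a^2 - a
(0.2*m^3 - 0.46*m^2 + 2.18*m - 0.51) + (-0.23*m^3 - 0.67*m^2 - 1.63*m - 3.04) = -0.03*m^3 - 1.13*m^2 + 0.55*m - 3.55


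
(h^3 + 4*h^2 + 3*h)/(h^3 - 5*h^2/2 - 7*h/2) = 2*(h + 3)/(2*h - 7)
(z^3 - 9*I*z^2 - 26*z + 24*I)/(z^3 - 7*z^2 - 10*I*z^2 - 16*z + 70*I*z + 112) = (z^2 - 7*I*z - 12)/(z^2 - z*(7 + 8*I) + 56*I)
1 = 1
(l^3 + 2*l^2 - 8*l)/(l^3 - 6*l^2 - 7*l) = (-l^2 - 2*l + 8)/(-l^2 + 6*l + 7)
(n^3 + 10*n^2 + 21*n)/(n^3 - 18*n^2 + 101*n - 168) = n*(n^2 + 10*n + 21)/(n^3 - 18*n^2 + 101*n - 168)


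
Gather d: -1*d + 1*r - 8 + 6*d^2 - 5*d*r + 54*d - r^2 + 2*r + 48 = 6*d^2 + d*(53 - 5*r) - r^2 + 3*r + 40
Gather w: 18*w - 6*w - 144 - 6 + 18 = 12*w - 132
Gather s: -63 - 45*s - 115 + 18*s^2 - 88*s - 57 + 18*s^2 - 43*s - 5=36*s^2 - 176*s - 240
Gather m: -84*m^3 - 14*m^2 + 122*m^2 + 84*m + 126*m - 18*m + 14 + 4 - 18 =-84*m^3 + 108*m^2 + 192*m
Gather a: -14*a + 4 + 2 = 6 - 14*a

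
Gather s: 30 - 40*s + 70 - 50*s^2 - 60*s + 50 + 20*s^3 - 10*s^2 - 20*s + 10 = 20*s^3 - 60*s^2 - 120*s + 160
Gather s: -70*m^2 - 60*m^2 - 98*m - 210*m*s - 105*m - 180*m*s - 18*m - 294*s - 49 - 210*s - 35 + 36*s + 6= -130*m^2 - 221*m + s*(-390*m - 468) - 78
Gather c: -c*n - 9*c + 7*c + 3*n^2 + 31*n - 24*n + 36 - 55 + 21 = c*(-n - 2) + 3*n^2 + 7*n + 2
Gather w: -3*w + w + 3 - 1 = 2 - 2*w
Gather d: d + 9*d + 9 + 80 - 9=10*d + 80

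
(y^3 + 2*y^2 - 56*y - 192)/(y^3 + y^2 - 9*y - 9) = (y^3 + 2*y^2 - 56*y - 192)/(y^3 + y^2 - 9*y - 9)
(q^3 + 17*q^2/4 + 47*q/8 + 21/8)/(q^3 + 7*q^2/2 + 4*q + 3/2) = (q + 7/4)/(q + 1)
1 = 1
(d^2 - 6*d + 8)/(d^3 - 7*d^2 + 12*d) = (d - 2)/(d*(d - 3))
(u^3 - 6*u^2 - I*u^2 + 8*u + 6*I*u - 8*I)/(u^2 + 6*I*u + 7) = (u^2 - 6*u + 8)/(u + 7*I)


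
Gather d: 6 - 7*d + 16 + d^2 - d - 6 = d^2 - 8*d + 16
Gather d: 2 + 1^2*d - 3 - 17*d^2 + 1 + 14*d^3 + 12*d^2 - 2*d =14*d^3 - 5*d^2 - d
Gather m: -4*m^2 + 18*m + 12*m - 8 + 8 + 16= -4*m^2 + 30*m + 16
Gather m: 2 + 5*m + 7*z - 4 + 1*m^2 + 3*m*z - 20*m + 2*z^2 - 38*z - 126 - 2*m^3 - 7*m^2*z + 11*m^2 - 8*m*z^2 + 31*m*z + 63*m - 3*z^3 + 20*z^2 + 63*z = -2*m^3 + m^2*(12 - 7*z) + m*(-8*z^2 + 34*z + 48) - 3*z^3 + 22*z^2 + 32*z - 128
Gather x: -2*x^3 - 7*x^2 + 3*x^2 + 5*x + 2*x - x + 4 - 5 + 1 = -2*x^3 - 4*x^2 + 6*x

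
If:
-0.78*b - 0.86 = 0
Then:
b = -1.10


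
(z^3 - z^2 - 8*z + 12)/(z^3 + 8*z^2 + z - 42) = (z - 2)/(z + 7)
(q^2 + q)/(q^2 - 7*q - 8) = q/(q - 8)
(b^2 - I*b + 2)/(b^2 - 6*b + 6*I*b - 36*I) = (b^2 - I*b + 2)/(b^2 + 6*b*(-1 + I) - 36*I)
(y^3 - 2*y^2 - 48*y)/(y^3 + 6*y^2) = (y - 8)/y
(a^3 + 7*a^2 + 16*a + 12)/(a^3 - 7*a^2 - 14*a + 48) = (a^2 + 4*a + 4)/(a^2 - 10*a + 16)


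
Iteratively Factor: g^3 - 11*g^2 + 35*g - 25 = (g - 5)*(g^2 - 6*g + 5) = (g - 5)^2*(g - 1)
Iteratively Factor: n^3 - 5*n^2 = (n)*(n^2 - 5*n) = n^2*(n - 5)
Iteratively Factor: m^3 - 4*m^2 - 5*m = (m + 1)*(m^2 - 5*m) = (m - 5)*(m + 1)*(m)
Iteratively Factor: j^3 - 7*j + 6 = (j + 3)*(j^2 - 3*j + 2) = (j - 1)*(j + 3)*(j - 2)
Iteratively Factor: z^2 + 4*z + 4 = (z + 2)*(z + 2)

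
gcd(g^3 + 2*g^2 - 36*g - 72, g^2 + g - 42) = g - 6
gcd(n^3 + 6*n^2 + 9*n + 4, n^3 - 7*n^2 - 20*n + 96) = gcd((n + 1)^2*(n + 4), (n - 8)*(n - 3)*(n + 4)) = n + 4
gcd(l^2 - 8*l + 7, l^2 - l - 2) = 1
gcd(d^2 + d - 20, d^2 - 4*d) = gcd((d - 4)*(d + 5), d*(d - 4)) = d - 4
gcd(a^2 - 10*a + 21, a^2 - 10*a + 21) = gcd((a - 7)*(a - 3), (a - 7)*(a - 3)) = a^2 - 10*a + 21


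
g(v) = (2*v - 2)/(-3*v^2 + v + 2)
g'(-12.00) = 0.01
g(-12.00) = 0.06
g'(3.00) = 0.05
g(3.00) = -0.18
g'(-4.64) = 0.04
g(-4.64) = 0.17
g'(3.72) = 0.03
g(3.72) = -0.15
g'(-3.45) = 0.09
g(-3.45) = 0.24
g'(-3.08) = 0.11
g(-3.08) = 0.28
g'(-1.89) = 0.45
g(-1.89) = 0.54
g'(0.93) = 0.26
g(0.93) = -0.42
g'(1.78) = 0.11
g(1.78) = -0.27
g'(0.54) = 0.46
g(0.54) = -0.55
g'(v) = (2*v - 2)*(6*v - 1)/(-3*v^2 + v + 2)^2 + 2/(-3*v^2 + v + 2)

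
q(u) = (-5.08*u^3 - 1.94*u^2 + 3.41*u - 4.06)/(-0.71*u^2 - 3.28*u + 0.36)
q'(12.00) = 6.65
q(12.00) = 63.87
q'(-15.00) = 5.84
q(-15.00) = -151.13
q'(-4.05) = -293.62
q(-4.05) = 144.01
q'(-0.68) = -3.01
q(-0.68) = -2.51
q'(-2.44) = -19.36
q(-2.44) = 12.06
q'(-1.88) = -10.12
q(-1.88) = 4.09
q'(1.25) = 2.47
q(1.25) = 2.63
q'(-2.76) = -28.60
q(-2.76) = 19.62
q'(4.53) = 5.49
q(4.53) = 17.22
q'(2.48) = 4.31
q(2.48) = 7.00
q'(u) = (1.42*u + 3.28)*(-5.08*u^3 - 1.94*u^2 + 3.41*u - 4.06)/(-0.71*u^2 - 3.28*u + 0.36)^2 + (-15.24*u^2 - 3.88*u + 3.41)/(-0.71*u^2 - 3.28*u + 0.36) = (3.6068*u^4 + 33.3248*u^3 + 3.2979*u^2 - 7.162*u - 12.0892)/(0.5041*u^4 + 4.6576*u^3 + 10.2472*u^2 - 2.3616*u + 0.1296)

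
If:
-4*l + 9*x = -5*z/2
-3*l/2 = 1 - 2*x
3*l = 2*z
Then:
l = -9/13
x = -1/52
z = -27/26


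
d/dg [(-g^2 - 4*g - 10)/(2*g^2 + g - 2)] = (7*g^2 + 44*g + 18)/(4*g^4 + 4*g^3 - 7*g^2 - 4*g + 4)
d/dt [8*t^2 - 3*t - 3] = 16*t - 3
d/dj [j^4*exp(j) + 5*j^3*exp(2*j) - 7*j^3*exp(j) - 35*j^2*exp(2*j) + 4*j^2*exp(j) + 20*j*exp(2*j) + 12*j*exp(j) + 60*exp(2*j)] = (j^4 + 10*j^3*exp(j) - 3*j^3 - 55*j^2*exp(j) - 17*j^2 - 30*j*exp(j) + 20*j + 140*exp(j) + 12)*exp(j)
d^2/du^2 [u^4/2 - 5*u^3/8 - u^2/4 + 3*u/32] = 6*u^2 - 15*u/4 - 1/2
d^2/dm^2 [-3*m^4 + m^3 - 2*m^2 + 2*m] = -36*m^2 + 6*m - 4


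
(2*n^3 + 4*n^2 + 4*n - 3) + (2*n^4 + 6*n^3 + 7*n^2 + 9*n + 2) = 2*n^4 + 8*n^3 + 11*n^2 + 13*n - 1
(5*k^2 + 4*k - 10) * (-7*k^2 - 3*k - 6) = -35*k^4 - 43*k^3 + 28*k^2 + 6*k + 60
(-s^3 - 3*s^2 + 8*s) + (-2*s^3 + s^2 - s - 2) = -3*s^3 - 2*s^2 + 7*s - 2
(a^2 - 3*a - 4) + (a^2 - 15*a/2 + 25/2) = 2*a^2 - 21*a/2 + 17/2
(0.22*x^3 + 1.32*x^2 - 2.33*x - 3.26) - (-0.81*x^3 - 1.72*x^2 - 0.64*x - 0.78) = 1.03*x^3 + 3.04*x^2 - 1.69*x - 2.48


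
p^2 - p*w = p*(p - w)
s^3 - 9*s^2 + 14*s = s*(s - 7)*(s - 2)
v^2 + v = v*(v + 1)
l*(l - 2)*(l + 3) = l^3 + l^2 - 6*l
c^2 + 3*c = c*(c + 3)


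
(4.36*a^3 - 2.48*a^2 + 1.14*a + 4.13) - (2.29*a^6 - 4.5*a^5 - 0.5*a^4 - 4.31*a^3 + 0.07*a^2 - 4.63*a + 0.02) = -2.29*a^6 + 4.5*a^5 + 0.5*a^4 + 8.67*a^3 - 2.55*a^2 + 5.77*a + 4.11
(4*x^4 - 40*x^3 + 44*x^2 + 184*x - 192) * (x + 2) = 4*x^5 - 32*x^4 - 36*x^3 + 272*x^2 + 176*x - 384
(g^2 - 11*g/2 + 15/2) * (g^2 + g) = g^4 - 9*g^3/2 + 2*g^2 + 15*g/2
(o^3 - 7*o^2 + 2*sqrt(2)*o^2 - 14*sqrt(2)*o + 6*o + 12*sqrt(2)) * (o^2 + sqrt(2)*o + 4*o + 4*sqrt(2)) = o^5 - 3*o^4 + 3*sqrt(2)*o^4 - 18*o^3 - 9*sqrt(2)*o^3 - 66*sqrt(2)*o^2 + 12*o^2 - 88*o + 72*sqrt(2)*o + 96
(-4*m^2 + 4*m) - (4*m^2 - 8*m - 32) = -8*m^2 + 12*m + 32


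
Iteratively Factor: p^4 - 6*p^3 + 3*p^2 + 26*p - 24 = (p - 1)*(p^3 - 5*p^2 - 2*p + 24) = (p - 1)*(p + 2)*(p^2 - 7*p + 12) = (p - 3)*(p - 1)*(p + 2)*(p - 4)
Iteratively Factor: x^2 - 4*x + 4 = (x - 2)*(x - 2)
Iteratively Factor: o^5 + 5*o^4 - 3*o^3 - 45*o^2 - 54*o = (o)*(o^4 + 5*o^3 - 3*o^2 - 45*o - 54) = o*(o + 3)*(o^3 + 2*o^2 - 9*o - 18) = o*(o - 3)*(o + 3)*(o^2 + 5*o + 6) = o*(o - 3)*(o + 2)*(o + 3)*(o + 3)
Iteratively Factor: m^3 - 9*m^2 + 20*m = (m - 4)*(m^2 - 5*m) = m*(m - 4)*(m - 5)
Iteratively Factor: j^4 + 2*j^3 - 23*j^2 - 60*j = (j)*(j^3 + 2*j^2 - 23*j - 60) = j*(j + 4)*(j^2 - 2*j - 15) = j*(j - 5)*(j + 4)*(j + 3)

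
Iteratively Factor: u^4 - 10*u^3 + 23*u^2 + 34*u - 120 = (u - 3)*(u^3 - 7*u^2 + 2*u + 40) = (u - 5)*(u - 3)*(u^2 - 2*u - 8) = (u - 5)*(u - 4)*(u - 3)*(u + 2)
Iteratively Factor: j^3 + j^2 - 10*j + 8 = (j + 4)*(j^2 - 3*j + 2) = (j - 2)*(j + 4)*(j - 1)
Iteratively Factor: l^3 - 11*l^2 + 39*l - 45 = (l - 5)*(l^2 - 6*l + 9) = (l - 5)*(l - 3)*(l - 3)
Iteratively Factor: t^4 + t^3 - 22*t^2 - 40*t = (t + 4)*(t^3 - 3*t^2 - 10*t) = (t - 5)*(t + 4)*(t^2 + 2*t) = (t - 5)*(t + 2)*(t + 4)*(t)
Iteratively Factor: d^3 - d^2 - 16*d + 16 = (d + 4)*(d^2 - 5*d + 4) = (d - 4)*(d + 4)*(d - 1)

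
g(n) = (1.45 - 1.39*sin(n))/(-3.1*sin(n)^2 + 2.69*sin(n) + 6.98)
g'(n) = (1.45 - 1.39*sin(n))*(6.2*sin(n)*cos(n) - 2.69*cos(n))/(-3.1*sin(n)^2 + 2.69*sin(n) + 6.98)^2 - 1.39*cos(n)/(-3.1*sin(n)^2 + 2.69*sin(n) + 6.98) = (-4.309*sin(n)^2 + 8.99*sin(n) - 13.6027)*cos(n)/(9.61*sin(n)^4 - 16.678*sin(n)^3 - 36.0399*sin(n)^2 + 37.5524*sin(n) + 48.7204)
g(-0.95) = 0.94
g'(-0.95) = -1.84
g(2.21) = 0.05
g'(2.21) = 0.11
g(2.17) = 0.04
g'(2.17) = 0.10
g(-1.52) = 2.36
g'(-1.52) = -0.95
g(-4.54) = 0.01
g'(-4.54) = 0.03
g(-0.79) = 0.70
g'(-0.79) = -1.27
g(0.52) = 0.10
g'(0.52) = -0.16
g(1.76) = 0.01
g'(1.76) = 0.04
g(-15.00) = 0.60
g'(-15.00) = 1.05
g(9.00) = 0.12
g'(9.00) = 0.17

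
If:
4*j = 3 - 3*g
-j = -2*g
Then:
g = 3/11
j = 6/11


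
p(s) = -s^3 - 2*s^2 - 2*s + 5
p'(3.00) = -41.00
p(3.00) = -46.00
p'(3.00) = -41.00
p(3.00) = -46.00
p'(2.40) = -28.88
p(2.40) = -25.14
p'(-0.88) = -0.80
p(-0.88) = 5.89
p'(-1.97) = -5.76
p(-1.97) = 8.82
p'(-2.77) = -13.94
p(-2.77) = 16.45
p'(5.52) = -115.49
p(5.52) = -235.18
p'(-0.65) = -0.67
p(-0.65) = 5.73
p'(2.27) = -26.54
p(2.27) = -21.54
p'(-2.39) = -9.58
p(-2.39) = 12.01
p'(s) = -3*s^2 - 4*s - 2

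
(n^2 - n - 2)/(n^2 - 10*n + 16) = (n + 1)/(n - 8)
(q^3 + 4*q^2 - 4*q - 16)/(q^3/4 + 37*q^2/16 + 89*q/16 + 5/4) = 16*(q^2 - 4)/(4*q^2 + 21*q + 5)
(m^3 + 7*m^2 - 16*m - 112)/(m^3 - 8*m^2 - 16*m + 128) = (m + 7)/(m - 8)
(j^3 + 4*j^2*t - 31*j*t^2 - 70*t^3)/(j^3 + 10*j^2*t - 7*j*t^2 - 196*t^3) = (-j^2 + 3*j*t + 10*t^2)/(-j^2 - 3*j*t + 28*t^2)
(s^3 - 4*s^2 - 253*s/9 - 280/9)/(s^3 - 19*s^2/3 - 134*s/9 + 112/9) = (3*s + 5)/(3*s - 2)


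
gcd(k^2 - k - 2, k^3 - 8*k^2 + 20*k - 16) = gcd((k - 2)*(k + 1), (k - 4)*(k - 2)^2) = k - 2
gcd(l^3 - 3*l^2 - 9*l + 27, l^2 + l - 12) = l - 3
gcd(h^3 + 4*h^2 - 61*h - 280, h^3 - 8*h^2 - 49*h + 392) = h^2 - h - 56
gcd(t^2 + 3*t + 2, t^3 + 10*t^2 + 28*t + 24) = t + 2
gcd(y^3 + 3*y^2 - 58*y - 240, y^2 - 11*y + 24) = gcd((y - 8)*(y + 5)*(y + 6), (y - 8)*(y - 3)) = y - 8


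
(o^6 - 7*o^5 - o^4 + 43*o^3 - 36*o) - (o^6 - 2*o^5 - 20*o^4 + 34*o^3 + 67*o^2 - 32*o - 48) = -5*o^5 + 19*o^4 + 9*o^3 - 67*o^2 - 4*o + 48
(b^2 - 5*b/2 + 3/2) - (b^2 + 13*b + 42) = -31*b/2 - 81/2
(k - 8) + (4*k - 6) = 5*k - 14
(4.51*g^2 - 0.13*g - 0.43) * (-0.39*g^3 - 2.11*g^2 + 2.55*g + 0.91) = -1.7589*g^5 - 9.4654*g^4 + 11.9425*g^3 + 4.6799*g^2 - 1.2148*g - 0.3913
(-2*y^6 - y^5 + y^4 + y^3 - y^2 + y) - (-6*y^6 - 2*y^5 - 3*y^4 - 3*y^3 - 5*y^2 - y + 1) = 4*y^6 + y^5 + 4*y^4 + 4*y^3 + 4*y^2 + 2*y - 1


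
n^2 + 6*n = n*(n + 6)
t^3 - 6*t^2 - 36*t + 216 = (t - 6)^2*(t + 6)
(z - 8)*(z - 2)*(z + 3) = z^3 - 7*z^2 - 14*z + 48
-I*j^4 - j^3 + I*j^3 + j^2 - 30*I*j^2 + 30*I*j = j*(j - 6*I)*(j + 5*I)*(-I*j + I)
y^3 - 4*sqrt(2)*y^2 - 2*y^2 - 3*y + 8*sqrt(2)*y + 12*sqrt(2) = (y - 3)*(y + 1)*(y - 4*sqrt(2))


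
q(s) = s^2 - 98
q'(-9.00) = -18.00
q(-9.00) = -17.00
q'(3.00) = 6.00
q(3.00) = -89.00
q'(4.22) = 8.44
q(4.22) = -80.19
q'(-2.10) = -4.20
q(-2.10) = -93.59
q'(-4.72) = -9.44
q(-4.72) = -75.72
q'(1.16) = 2.32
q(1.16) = -96.65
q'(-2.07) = -4.14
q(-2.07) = -93.72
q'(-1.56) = -3.12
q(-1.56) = -95.57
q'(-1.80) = -3.60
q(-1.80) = -94.76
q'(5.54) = 11.08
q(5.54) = -67.31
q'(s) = 2*s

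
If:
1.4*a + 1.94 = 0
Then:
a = -1.39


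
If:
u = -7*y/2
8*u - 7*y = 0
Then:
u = 0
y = 0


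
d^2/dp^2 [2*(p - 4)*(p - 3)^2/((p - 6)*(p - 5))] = 8*(7*p^3 - 99*p^2 + 459*p - 693)/(p^6 - 33*p^5 + 453*p^4 - 3311*p^3 + 13590*p^2 - 29700*p + 27000)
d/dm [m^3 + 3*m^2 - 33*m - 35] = 3*m^2 + 6*m - 33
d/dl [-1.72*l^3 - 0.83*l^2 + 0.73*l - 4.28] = -5.16*l^2 - 1.66*l + 0.73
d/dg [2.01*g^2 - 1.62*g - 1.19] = 4.02*g - 1.62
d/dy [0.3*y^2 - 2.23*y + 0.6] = 0.6*y - 2.23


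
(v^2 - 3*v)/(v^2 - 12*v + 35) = v*(v - 3)/(v^2 - 12*v + 35)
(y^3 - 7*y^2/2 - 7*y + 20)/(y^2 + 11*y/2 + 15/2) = (y^2 - 6*y + 8)/(y + 3)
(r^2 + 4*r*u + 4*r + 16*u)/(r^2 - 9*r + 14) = (r^2 + 4*r*u + 4*r + 16*u)/(r^2 - 9*r + 14)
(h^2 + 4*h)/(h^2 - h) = (h + 4)/(h - 1)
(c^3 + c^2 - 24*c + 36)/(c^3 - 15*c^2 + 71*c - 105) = (c^2 + 4*c - 12)/(c^2 - 12*c + 35)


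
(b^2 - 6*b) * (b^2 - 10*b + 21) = b^4 - 16*b^3 + 81*b^2 - 126*b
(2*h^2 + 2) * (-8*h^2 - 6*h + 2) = -16*h^4 - 12*h^3 - 12*h^2 - 12*h + 4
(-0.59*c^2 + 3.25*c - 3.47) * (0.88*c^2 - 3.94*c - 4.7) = -0.5192*c^4 + 5.1846*c^3 - 13.0856*c^2 - 1.6032*c + 16.309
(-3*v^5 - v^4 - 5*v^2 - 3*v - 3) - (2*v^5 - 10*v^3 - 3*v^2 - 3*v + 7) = -5*v^5 - v^4 + 10*v^3 - 2*v^2 - 10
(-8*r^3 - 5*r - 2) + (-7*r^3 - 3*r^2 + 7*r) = -15*r^3 - 3*r^2 + 2*r - 2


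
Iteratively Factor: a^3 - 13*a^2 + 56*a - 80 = (a - 5)*(a^2 - 8*a + 16) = (a - 5)*(a - 4)*(a - 4)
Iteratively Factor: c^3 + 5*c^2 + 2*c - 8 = (c + 2)*(c^2 + 3*c - 4) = (c - 1)*(c + 2)*(c + 4)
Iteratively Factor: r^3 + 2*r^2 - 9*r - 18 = (r + 2)*(r^2 - 9) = (r + 2)*(r + 3)*(r - 3)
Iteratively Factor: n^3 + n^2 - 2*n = (n)*(n^2 + n - 2) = n*(n + 2)*(n - 1)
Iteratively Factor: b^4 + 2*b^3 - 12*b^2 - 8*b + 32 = (b + 2)*(b^3 - 12*b + 16) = (b - 2)*(b + 2)*(b^2 + 2*b - 8) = (b - 2)^2*(b + 2)*(b + 4)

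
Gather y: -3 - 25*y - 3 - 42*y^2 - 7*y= -42*y^2 - 32*y - 6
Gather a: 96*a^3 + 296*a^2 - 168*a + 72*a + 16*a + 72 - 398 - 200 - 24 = 96*a^3 + 296*a^2 - 80*a - 550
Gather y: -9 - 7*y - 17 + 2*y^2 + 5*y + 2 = 2*y^2 - 2*y - 24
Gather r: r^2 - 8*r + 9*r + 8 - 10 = r^2 + r - 2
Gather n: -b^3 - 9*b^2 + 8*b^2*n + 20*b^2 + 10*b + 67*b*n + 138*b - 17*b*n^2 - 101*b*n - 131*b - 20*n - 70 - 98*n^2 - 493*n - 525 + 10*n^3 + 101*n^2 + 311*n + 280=-b^3 + 11*b^2 + 17*b + 10*n^3 + n^2*(3 - 17*b) + n*(8*b^2 - 34*b - 202) - 315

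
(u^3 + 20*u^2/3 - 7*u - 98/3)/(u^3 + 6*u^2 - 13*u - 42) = (u - 7/3)/(u - 3)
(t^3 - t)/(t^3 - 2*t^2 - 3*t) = (t - 1)/(t - 3)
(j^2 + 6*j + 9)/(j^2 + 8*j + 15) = (j + 3)/(j + 5)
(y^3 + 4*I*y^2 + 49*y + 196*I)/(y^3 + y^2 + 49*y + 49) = (y + 4*I)/(y + 1)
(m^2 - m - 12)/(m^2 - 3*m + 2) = (m^2 - m - 12)/(m^2 - 3*m + 2)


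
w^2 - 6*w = w*(w - 6)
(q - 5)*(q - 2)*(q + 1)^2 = q^4 - 5*q^3 - 3*q^2 + 13*q + 10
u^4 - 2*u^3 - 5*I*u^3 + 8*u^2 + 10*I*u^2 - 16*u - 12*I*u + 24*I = (u - 2)*(u - 6*I)*(u - I)*(u + 2*I)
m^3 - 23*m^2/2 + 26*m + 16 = (m - 8)*(m - 4)*(m + 1/2)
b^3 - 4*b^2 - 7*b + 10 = (b - 5)*(b - 1)*(b + 2)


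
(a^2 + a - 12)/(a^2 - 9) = (a + 4)/(a + 3)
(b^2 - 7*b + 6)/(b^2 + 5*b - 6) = (b - 6)/(b + 6)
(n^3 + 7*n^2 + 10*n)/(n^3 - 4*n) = (n + 5)/(n - 2)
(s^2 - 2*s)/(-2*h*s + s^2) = (2 - s)/(2*h - s)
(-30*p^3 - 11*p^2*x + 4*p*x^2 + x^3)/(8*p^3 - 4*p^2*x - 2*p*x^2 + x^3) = (-15*p^2 + 2*p*x + x^2)/(4*p^2 - 4*p*x + x^2)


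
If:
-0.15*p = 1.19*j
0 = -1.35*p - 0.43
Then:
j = 0.04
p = -0.32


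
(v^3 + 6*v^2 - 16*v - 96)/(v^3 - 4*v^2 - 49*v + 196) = (v^2 + 10*v + 24)/(v^2 - 49)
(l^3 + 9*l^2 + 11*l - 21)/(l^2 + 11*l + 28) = (l^2 + 2*l - 3)/(l + 4)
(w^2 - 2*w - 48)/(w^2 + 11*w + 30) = (w - 8)/(w + 5)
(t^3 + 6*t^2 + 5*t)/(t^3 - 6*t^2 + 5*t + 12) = t*(t + 5)/(t^2 - 7*t + 12)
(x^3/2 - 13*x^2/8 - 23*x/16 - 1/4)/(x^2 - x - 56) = (-8*x^3 + 26*x^2 + 23*x + 4)/(16*(-x^2 + x + 56))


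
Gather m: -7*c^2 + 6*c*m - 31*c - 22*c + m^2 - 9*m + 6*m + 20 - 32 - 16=-7*c^2 - 53*c + m^2 + m*(6*c - 3) - 28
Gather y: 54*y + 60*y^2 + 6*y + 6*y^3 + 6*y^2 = 6*y^3 + 66*y^2 + 60*y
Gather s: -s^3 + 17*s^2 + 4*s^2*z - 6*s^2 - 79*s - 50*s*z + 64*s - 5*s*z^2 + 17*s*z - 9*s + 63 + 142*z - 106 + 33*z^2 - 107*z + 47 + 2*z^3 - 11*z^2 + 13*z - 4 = -s^3 + s^2*(4*z + 11) + s*(-5*z^2 - 33*z - 24) + 2*z^3 + 22*z^2 + 48*z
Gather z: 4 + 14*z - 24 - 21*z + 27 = 7 - 7*z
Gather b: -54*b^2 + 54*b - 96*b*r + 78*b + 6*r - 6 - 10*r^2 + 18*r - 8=-54*b^2 + b*(132 - 96*r) - 10*r^2 + 24*r - 14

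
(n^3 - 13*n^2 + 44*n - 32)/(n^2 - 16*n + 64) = (n^2 - 5*n + 4)/(n - 8)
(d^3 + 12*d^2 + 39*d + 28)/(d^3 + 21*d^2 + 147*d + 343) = (d^2 + 5*d + 4)/(d^2 + 14*d + 49)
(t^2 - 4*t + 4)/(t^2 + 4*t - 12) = (t - 2)/(t + 6)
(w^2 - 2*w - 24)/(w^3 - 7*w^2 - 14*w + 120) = 1/(w - 5)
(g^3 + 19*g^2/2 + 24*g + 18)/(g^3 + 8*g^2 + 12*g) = (g + 3/2)/g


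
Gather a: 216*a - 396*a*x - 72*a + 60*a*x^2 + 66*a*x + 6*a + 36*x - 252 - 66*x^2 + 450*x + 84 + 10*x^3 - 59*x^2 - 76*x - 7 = a*(60*x^2 - 330*x + 150) + 10*x^3 - 125*x^2 + 410*x - 175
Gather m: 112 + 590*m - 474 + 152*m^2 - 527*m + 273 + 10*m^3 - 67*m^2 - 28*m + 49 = 10*m^3 + 85*m^2 + 35*m - 40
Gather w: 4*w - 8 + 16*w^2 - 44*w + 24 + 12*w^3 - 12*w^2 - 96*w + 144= 12*w^3 + 4*w^2 - 136*w + 160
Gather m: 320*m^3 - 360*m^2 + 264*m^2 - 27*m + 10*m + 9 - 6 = 320*m^3 - 96*m^2 - 17*m + 3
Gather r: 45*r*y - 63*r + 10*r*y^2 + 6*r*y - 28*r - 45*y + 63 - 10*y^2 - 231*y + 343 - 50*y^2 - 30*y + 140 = r*(10*y^2 + 51*y - 91) - 60*y^2 - 306*y + 546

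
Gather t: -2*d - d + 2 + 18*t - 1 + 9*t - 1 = -3*d + 27*t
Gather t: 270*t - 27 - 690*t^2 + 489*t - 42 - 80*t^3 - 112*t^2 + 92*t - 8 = -80*t^3 - 802*t^2 + 851*t - 77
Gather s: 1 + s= s + 1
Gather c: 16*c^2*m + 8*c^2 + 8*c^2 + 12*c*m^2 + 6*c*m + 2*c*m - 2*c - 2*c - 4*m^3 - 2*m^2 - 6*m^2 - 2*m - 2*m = c^2*(16*m + 16) + c*(12*m^2 + 8*m - 4) - 4*m^3 - 8*m^2 - 4*m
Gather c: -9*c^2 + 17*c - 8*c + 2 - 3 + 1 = -9*c^2 + 9*c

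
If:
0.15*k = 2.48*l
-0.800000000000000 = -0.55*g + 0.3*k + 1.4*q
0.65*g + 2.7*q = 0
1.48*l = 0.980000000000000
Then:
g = 4.60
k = 10.95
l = 0.66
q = -1.11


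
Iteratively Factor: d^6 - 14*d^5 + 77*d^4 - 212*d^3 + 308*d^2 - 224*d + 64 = (d - 2)*(d^5 - 12*d^4 + 53*d^3 - 106*d^2 + 96*d - 32) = (d - 2)^2*(d^4 - 10*d^3 + 33*d^2 - 40*d + 16) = (d - 4)*(d - 2)^2*(d^3 - 6*d^2 + 9*d - 4) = (d - 4)^2*(d - 2)^2*(d^2 - 2*d + 1) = (d - 4)^2*(d - 2)^2*(d - 1)*(d - 1)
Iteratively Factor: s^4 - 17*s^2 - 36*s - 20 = (s + 2)*(s^3 - 2*s^2 - 13*s - 10) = (s - 5)*(s + 2)*(s^2 + 3*s + 2) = (s - 5)*(s + 2)^2*(s + 1)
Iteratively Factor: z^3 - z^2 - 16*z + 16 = (z + 4)*(z^2 - 5*z + 4) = (z - 1)*(z + 4)*(z - 4)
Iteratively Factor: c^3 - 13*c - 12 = (c - 4)*(c^2 + 4*c + 3) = (c - 4)*(c + 1)*(c + 3)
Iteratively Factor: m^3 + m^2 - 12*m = (m)*(m^2 + m - 12) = m*(m + 4)*(m - 3)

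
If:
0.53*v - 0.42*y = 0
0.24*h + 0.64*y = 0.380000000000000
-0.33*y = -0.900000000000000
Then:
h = -5.69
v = 2.16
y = 2.73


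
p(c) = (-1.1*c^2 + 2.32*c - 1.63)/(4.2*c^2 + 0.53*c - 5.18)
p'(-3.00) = -0.19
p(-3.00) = -0.60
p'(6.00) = -0.01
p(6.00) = -0.18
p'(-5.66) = -0.03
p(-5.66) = -0.40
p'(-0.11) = -0.52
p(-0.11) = 0.37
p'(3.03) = -0.02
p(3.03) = -0.13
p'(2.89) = -0.03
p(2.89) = -0.13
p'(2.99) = -0.02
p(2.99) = -0.13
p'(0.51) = -0.07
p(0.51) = 0.19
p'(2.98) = -0.02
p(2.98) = -0.13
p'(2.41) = -0.03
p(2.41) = -0.12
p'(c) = (2.32 - 2.2*c)/(4.2*c^2 + 0.53*c - 5.18) + (-8.4*c - 0.53)*(-1.1*c^2 + 2.32*c - 1.63)/(4.2*c^2 + 0.53*c - 5.18)^2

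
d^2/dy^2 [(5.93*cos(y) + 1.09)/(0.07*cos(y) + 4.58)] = (-124.040598*cos(y) + 0.9479085*cos(2*y) - 2.8437255)/(0.000343*cos(y)^3 + 0.067326*cos(y)^2 + 4.405044*cos(y) + 96.071912)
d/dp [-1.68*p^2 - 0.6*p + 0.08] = -3.36*p - 0.6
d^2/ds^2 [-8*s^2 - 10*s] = -16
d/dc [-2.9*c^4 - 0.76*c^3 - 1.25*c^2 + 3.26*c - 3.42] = -11.6*c^3 - 2.28*c^2 - 2.5*c + 3.26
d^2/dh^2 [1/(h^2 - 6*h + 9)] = 6/(h^4 - 12*h^3 + 54*h^2 - 108*h + 81)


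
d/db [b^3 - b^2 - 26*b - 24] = 3*b^2 - 2*b - 26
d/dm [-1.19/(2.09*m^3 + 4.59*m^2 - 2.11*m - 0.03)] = (7.4613*m^2 + 10.9242*m - 2.5109)/(2.09*m^3 + 4.59*m^2 - 2.11*m - 0.03)^2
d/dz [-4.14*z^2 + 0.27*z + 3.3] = 0.27 - 8.28*z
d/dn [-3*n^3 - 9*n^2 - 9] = 9*n*(-n - 2)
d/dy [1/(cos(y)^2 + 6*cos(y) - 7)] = 2*(cos(y) + 3)*sin(y)/(cos(y)^2 + 6*cos(y) - 7)^2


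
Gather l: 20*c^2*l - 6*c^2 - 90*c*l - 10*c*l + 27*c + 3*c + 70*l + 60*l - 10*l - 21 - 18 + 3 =-6*c^2 + 30*c + l*(20*c^2 - 100*c + 120) - 36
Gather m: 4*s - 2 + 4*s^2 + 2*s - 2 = 4*s^2 + 6*s - 4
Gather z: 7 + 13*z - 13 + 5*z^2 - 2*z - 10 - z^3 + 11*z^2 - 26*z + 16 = -z^3 + 16*z^2 - 15*z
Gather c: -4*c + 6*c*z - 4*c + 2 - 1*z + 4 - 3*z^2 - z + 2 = c*(6*z - 8) - 3*z^2 - 2*z + 8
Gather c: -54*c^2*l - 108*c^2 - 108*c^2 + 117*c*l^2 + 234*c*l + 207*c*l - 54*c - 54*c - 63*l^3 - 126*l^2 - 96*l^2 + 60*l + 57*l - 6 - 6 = c^2*(-54*l - 216) + c*(117*l^2 + 441*l - 108) - 63*l^3 - 222*l^2 + 117*l - 12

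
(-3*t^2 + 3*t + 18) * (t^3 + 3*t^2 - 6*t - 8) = -3*t^5 - 6*t^4 + 45*t^3 + 60*t^2 - 132*t - 144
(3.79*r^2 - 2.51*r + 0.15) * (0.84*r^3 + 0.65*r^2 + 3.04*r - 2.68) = 3.1836*r^5 + 0.355100000000001*r^4 + 10.0161*r^3 - 17.6901*r^2 + 7.1828*r - 0.402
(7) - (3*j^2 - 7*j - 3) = -3*j^2 + 7*j + 10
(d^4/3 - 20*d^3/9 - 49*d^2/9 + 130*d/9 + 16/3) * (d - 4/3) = d^5/3 - 8*d^4/3 - 67*d^3/27 + 586*d^2/27 - 376*d/27 - 64/9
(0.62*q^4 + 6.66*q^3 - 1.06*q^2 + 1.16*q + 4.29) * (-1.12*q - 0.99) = -0.6944*q^5 - 8.073*q^4 - 5.4062*q^3 - 0.2498*q^2 - 5.9532*q - 4.2471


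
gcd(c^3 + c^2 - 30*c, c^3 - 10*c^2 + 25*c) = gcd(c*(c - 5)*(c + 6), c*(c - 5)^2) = c^2 - 5*c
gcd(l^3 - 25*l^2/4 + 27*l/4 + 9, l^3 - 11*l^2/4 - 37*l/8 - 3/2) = l^2 - 13*l/4 - 3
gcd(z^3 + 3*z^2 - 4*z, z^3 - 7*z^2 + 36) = 1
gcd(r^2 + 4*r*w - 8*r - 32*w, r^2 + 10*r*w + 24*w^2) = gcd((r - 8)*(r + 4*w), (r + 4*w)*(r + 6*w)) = r + 4*w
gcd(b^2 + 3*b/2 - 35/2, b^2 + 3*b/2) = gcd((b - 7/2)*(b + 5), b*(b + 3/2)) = 1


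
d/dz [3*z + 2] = 3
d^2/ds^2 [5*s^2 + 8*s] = 10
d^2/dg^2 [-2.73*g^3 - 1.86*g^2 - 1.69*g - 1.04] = -16.38*g - 3.72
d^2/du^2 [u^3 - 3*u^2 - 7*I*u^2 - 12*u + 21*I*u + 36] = 6*u - 6 - 14*I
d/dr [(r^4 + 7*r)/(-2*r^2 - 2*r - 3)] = (-4*r^5 - 6*r^4 - 12*r^3 + 14*r^2 - 21)/(4*r^4 + 8*r^3 + 16*r^2 + 12*r + 9)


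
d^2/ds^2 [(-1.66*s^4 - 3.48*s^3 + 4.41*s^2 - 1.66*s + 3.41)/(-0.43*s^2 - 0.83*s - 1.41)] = (0.613867999999999*s^6 + 3.554724*s^5 + 12.900192*s^4 + 35.41979*s^3 + 76.29846*s^2 + 28.170606*s - 21.98377)/(0.079507*s^6 + 0.460401*s^5 + 1.670808*s^4 + 3.591161*s^3 + 5.478696*s^2 + 4.950369*s + 2.803221)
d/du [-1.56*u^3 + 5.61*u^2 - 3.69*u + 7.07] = -4.68*u^2 + 11.22*u - 3.69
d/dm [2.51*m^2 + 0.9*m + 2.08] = 5.02*m + 0.9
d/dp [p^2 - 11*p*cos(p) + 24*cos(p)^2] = 11*p*sin(p) + 2*p - 24*sin(2*p) - 11*cos(p)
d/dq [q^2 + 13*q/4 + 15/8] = 2*q + 13/4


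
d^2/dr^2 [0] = 0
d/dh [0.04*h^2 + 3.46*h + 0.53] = 0.08*h + 3.46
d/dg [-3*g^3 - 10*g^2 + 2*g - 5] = -9*g^2 - 20*g + 2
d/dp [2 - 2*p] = -2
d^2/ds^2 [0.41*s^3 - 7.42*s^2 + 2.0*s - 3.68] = 2.46*s - 14.84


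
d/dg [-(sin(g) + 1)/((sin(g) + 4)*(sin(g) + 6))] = (sin(g)^2 + 2*sin(g) - 14)*cos(g)/((sin(g) + 4)^2*(sin(g) + 6)^2)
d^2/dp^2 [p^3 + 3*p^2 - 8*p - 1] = 6*p + 6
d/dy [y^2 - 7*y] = 2*y - 7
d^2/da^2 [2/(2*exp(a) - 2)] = (exp(a) + 1)*exp(a)/(exp(a) - 1)^3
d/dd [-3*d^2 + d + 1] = 1 - 6*d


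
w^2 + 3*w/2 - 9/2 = (w - 3/2)*(w + 3)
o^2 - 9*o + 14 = (o - 7)*(o - 2)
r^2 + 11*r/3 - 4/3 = (r - 1/3)*(r + 4)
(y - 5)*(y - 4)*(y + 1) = y^3 - 8*y^2 + 11*y + 20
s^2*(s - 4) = s^3 - 4*s^2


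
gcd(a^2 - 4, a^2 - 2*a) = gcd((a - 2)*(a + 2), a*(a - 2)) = a - 2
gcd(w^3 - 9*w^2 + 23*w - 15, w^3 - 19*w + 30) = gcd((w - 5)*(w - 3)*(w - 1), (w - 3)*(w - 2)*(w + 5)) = w - 3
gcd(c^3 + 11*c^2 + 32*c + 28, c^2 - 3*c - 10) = c + 2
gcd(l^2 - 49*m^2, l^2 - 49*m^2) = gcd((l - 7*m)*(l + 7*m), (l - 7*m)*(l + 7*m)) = l^2 - 49*m^2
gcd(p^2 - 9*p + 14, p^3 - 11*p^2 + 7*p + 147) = p - 7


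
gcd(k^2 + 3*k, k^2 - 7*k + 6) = 1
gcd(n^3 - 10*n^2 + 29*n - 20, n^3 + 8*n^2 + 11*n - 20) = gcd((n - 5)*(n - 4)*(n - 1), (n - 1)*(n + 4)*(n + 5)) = n - 1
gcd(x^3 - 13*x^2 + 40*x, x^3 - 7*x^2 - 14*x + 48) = x - 8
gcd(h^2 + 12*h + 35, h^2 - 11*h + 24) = 1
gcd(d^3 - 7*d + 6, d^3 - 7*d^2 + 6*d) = d - 1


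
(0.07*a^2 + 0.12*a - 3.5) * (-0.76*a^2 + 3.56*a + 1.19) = -0.0532*a^4 + 0.158*a^3 + 3.1705*a^2 - 12.3172*a - 4.165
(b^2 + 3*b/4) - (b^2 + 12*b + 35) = -45*b/4 - 35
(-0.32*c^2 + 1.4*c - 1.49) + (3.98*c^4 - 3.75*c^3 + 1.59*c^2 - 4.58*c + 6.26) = 3.98*c^4 - 3.75*c^3 + 1.27*c^2 - 3.18*c + 4.77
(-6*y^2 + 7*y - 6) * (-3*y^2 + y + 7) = 18*y^4 - 27*y^3 - 17*y^2 + 43*y - 42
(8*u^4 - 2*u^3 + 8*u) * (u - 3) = 8*u^5 - 26*u^4 + 6*u^3 + 8*u^2 - 24*u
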